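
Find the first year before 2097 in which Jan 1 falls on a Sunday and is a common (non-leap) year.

2090

Jan 1 advances by 2 weekdays after a leap year and by 1 after a common year.
2097: Jan 1 is Tuesday.
2096: Sunday (leap)
2095: Saturday
2094: Friday
2093: Thursday
2092: Tuesday (leap)
2091: Monday
2090: Sunday
2090 begins on a Sunday and is a common year.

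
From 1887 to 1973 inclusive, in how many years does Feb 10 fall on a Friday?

Track Feb 10's weekday year by year (advancing +1, or +2 across a Feb 29):
  1887: Thu  1888: Fri (+1) ✓  1889: Sun (+2)  1890: Mon (+1)  1891: Tue (+1)
  1892: Wed (+1)  1893: Fri (+2) ✓  1894: Sat (+1)  1895: Sun (+1)  1896: Mon (+1)
  1897: Wed (+2)  1898: Thu (+1)  1899: Fri (+1) ✓  1900: Sat (+1)  … (59 more years) …
  1960: Wed (+1)  1961: Fri (+2) ✓  1962: Sat (+1)  1963: Sun (+1)  1964: Mon (+1)
  1965: Wed (+2)  1966: Thu (+1)  1967: Fri (+1) ✓  1968: Sat (+1)  1969: Mon (+2)
  1970: Tue (+1)  1971: Wed (+1)  1972: Thu (+1)  1973: Sat (+2)
Friday years: 1888, 1893, 1899, 1905, 1911, 1922, 1928, 1933, 1939, 1950, 1956, 1961, 1967 — 13 in total.

13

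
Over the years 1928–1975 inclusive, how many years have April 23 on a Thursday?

7

Track April 23's weekday year by year (advancing +1, or +2 across a Feb 29):
  1928: Mon  1929: Tue (+1)  1930: Wed (+1)  1931: Thu (+1) ✓  1932: Sat (+2)
  1933: Sun (+1)  1934: Mon (+1)  1935: Tue (+1)  1936: Thu (+2) ✓  1937: Fri (+1)
  1938: Sat (+1)  1939: Sun (+1)  1940: Tue (+2)  1941: Wed (+1)  … (20 more years) …
  1962: Mon (+1)  1963: Tue (+1)  1964: Thu (+2) ✓  1965: Fri (+1)  1966: Sat (+1)
  1967: Sun (+1)  1968: Tue (+2)  1969: Wed (+1)  1970: Thu (+1) ✓  1971: Fri (+1)
  1972: Sun (+2)  1973: Mon (+1)  1974: Tue (+1)  1975: Wed (+1)
Thursday years: 1931, 1936, 1942, 1953, 1959, 1964, 1970 — 7 in total.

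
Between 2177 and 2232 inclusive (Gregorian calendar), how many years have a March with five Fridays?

March has 31 days; it has five Fridays when Friday falls among the first (month-length − 28) days — i.e. when March 1 is one of Friday/Thursday/Wednesday.
March 1 by year: 2177:Sat 2178:Sun 2179:Mon 2180:Wed✓ 2181:Thu✓ 2182:Fri✓ 2183:Sat 2184:Mon 2185:Tue 2186:Wed✓ 2187:Thu✓ 2188:Sat 2189:Sun 2190:Mon 2191:Tue …(26 more)… 2218:Sun 2219:Mon 2220:Wed✓ 2221:Thu✓ 2222:Fri✓ 2223:Sat 2224:Mon 2225:Tue 2226:Wed✓ 2227:Thu✓ 2228:Sat 2229:Sun 2230:Mon 2231:Tue 2232:Thu✓
Years with five Fridays: 2180, 2181, 2182, 2186, 2187, 2192, 2193, 2197, 2198, 2199, 2204, 2205, 2209, 2210, 2211, 2215, 2216, 2220, 2221, 2222, 2226, 2227, 2232 → 23.

23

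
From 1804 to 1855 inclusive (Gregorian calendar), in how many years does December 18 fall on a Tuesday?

Track December 18's weekday year by year (advancing +1, or +2 across a Feb 29):
  1804: Tue ✓  1805: Wed (+1)  1806: Thu (+1)  1807: Fri (+1)  1808: Sun (+2)
  1809: Mon (+1)  1810: Tue (+1) ✓  1811: Wed (+1)  1812: Fri (+2)  1813: Sat (+1)
  1814: Sun (+1)  1815: Mon (+1)  1816: Wed (+2)  1817: Thu (+1)  … (24 more years) …
  1842: Sun (+1)  1843: Mon (+1)  1844: Wed (+2)  1845: Thu (+1)  1846: Fri (+1)
  1847: Sat (+1)  1848: Mon (+2)  1849: Tue (+1) ✓  1850: Wed (+1)  1851: Thu (+1)
  1852: Sat (+2)  1853: Sun (+1)  1854: Mon (+1)  1855: Tue (+1) ✓
Tuesday years: 1804, 1810, 1821, 1827, 1832, 1838, 1849, 1855 — 8 in total.

8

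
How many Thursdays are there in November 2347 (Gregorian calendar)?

4

November 2347 has 30 days and begins on Saturday.
The first Thursday is November 6.
Thursdays fall on 6, 13, 20, 27 — that's 4.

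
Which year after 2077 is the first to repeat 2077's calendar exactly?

Two years share a calendar iff Jan 1 falls on the same weekday and both are leap or both are common. 2077: Jan 1 is Friday, common year.
2078: Jan 1 Saturday, common
2079: Jan 1 Sunday, common
2080: Jan 1 Monday, leap
2081: Jan 1 Wednesday, common
2082: Jan 1 Thursday, common
2083: Jan 1 Friday, common
2083 matches on both conditions.

2083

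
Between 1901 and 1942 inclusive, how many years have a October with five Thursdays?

20

October has 31 days; it has five Thursdays when Thursday falls among the first (month-length − 28) days — i.e. when October 1 is one of Thursday/Wednesday/Tuesday.
October 1 by year: 1901:Tue✓ 1902:Wed✓ 1903:Thu✓ 1904:Sat 1905:Sun 1906:Mon 1907:Tue✓ 1908:Thu✓ 1909:Fri 1910:Sat 1911:Sun 1912:Tue✓ 1913:Wed✓ 1914:Thu✓ 1915:Fri …(12 more)… 1928:Mon 1929:Tue✓ 1930:Wed✓ 1931:Thu✓ 1932:Sat 1933:Sun 1934:Mon 1935:Tue✓ 1936:Thu✓ 1937:Fri 1938:Sat 1939:Sun 1940:Tue✓ 1941:Wed✓ 1942:Thu✓
Years with five Thursdays: 1901, 1902, 1903, 1907, 1908, 1912, 1913, 1914, 1918, 1919, 1924, 1925, 1929, 1930, 1931, 1935, 1936, 1940, 1941, 1942 → 20.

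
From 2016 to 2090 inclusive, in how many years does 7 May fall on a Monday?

Track 7 May's weekday year by year (advancing +1, or +2 across a Feb 29):
  2016: Sat  2017: Sun (+1)  2018: Mon (+1) ✓  2019: Tue (+1)  2020: Thu (+2)
  2021: Fri (+1)  2022: Sat (+1)  2023: Sun (+1)  2024: Tue (+2)  2025: Wed (+1)
  2026: Thu (+1)  2027: Fri (+1)  2028: Sun (+2)  2029: Mon (+1) ✓  … (47 more years) …
  2077: Fri (+1)  2078: Sat (+1)  2079: Sun (+1)  2080: Tue (+2)  2081: Wed (+1)
  2082: Thu (+1)  2083: Fri (+1)  2084: Sun (+2)  2085: Mon (+1) ✓  2086: Tue (+1)
  2087: Wed (+1)  2088: Fri (+2)  2089: Sat (+1)  2090: Sun (+1)
Monday years: 2018, 2029, 2035, 2040, 2046, 2057, 2063, 2068, 2074, 2085 — 10 in total.

10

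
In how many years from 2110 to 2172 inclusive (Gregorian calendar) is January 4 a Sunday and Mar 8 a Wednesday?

Check each year's weekday for January 4 and Mar 8:
  2110: Sat/Sat  2111: Sun/Sun  2112: Mon/Tue  2113: Wed/Wed  2114: Thu/Thu  2115: Fri/Fri  2116: Sat/Sun  2117: Mon/Mon  2118: Tue/Tue  2119: Wed/Wed  2120: Thu/Fri  2121: Sat/Sat  2122: Sun/Sun  2123: Mon/Mon  …(35 more)…  2159: Thu/Thu  2160: Fri/Sat  2161: Sun/Sun  2162: Mon/Mon  2163: Tue/Tue  2164: Wed/Thu  2165: Fri/Fri  2166: Sat/Sat  2167: Sun/Sun  2168: Mon/Tue  2169: Wed/Wed  2170: Thu/Thu  2171: Fri/Fri  2172: Sat/Sun
Both conditions hold in: no year — 0.

0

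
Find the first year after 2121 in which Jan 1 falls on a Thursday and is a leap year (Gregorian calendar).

2128

Jan 1 advances by 2 weekdays after a leap year and by 1 after a common year.
2121: Jan 1 is Wednesday.
2122: Thursday
2123: Friday
2124: Saturday (leap)
2125: Monday
2126: Tuesday
2127: Wednesday
2128: Thursday (leap)
2128 begins on a Thursday and is a leap year.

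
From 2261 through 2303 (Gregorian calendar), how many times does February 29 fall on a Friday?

1

Leap years in 2261–2303: 9 of them.
Feb 29 weekday advances by 5 (mod 7) from one leap year to the next four years later (or differs when a century non-leap intervenes).
Leap-day weekdays: 2264:Mon 2268:Sat 2272:Thu 2276:Tue 2280:Sun 2284:Fri✓ 2288:Wed 2292:Mon 2296:Sat
Friday: 2284 → 1.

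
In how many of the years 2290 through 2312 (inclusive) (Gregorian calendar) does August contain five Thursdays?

11

August has 31 days; it has five Thursdays when Thursday falls among the first (month-length − 28) days — i.e. when August 1 is one of Thursday/Wednesday/Tuesday.
August 1 by year: 2290:Fri 2291:Sat 2292:Mon 2293:Tue✓ 2294:Wed✓ 2295:Thu✓ 2296:Sat 2297:Sun 2298:Mon 2299:Tue✓ 2300:Wed✓ 2301:Thu✓ 2302:Fri 2303:Sat 2304:Mon 2305:Tue✓ 2306:Wed✓ 2307:Thu✓ 2308:Sat 2309:Sun 2310:Mon 2311:Tue✓ 2312:Thu✓
Years with five Thursdays: 2293, 2294, 2295, 2299, 2300, 2301, 2305, 2306, 2307, 2311, 2312 → 11.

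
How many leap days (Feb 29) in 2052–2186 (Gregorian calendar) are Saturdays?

Leap years in 2052–2186: 33 of them.
Feb 29 weekday advances by 5 (mod 7) from one leap year to the next four years later (or differs when a century non-leap intervenes).
Leap-day weekdays: 2052:Thu 2056:Tue 2060:Sun 2064:Fri 2068:Wed 2072:Mon 2076:Sat✓ 2080:Thu 2084:Tue 2088:Sun 2092:Fri 2096:Wed 2104:Fri …(7 more)… 2136:Wed 2140:Mon 2144:Sat✓ 2148:Thu 2152:Tue 2156:Sun 2160:Fri 2164:Wed 2168:Mon 2172:Sat✓ 2176:Thu 2180:Tue 2184:Sun
Saturday: 2076, 2116, 2144, 2172 → 4.

4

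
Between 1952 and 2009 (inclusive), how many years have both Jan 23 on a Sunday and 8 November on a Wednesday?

2

Check each year's weekday for Jan 23 and 8 November:
  1952: Wed/Sat  1953: Fri/Sun  1954: Sat/Mon  1955: Sun/Tue  1956: Mon/Thu  1957: Wed/Fri  1958: Thu/Sat  1959: Fri/Sun  1960: Sat/Tue  1961: Mon/Wed  1962: Tue/Thu  1963: Wed/Fri  1964: Thu/Sun  1965: Sat/Mon  …(30 more)…  1996: Tue/Fri  1997: Thu/Sat  1998: Fri/Sun  1999: Sat/Mon  2000: Sun/Wed ✓  2001: Tue/Thu  2002: Wed/Fri  2003: Thu/Sat  2004: Fri/Mon  2005: Sun/Tue  2006: Mon/Wed  2007: Tue/Thu  2008: Wed/Sat  2009: Fri/Sun
Both conditions hold in: 1972, 2000 — 2.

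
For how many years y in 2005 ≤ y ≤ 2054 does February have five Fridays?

February has 28 days (29 in leap years); it has five Fridays when Friday falls among the first (month-length − 28) days — i.e. when February 1 is Friday in a leap year (never in a common year).
February 1 by year: 2005:Tue 2006:Wed 2007:Thu 2008:Fri✓ 2009:Sun 2010:Mon 2011:Tue 2012:Wed 2013:Fri 2014:Sat 2015:Sun 2016:Mon 2017:Wed 2018:Thu 2019:Fri …(20 more)… 2040:Wed 2041:Fri 2042:Sat 2043:Sun 2044:Mon 2045:Wed 2046:Thu 2047:Fri 2048:Sat 2049:Mon 2050:Tue 2051:Wed 2052:Thu 2053:Sat 2054:Sun
Years with five Fridays: 2008, 2036 → 2.

2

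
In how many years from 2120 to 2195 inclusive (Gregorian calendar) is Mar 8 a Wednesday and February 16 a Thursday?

7

Check each year's weekday for Mar 8 and February 16:
  2120: Fri/Fri  2121: Sat/Sun  2122: Sun/Mon  2123: Mon/Tue  2124: Wed/Wed  2125: Thu/Fri  2126: Fri/Sat  2127: Sat/Sun  2128: Mon/Mon  2129: Tue/Wed  2130: Wed/Thu ✓  2131: Thu/Fri  2132: Sat/Sat  2133: Sun/Mon  …(48 more)…  2182: Fri/Sat  2183: Sat/Sun  2184: Mon/Mon  2185: Tue/Wed  2186: Wed/Thu ✓  2187: Thu/Fri  2188: Sat/Sat  2189: Sun/Mon  2190: Mon/Tue  2191: Tue/Wed  2192: Thu/Thu  2193: Fri/Sat  2194: Sat/Sun  2195: Sun/Mon
Both conditions hold in: 2130, 2141, 2147, 2158, 2169, 2175, 2186 — 7.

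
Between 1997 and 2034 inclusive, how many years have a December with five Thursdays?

16

December has 31 days; it has five Thursdays when Thursday falls among the first (month-length − 28) days — i.e. when December 1 is one of Thursday/Wednesday/Tuesday.
December 1 by year: 1997:Mon 1998:Tue✓ 1999:Wed✓ 2000:Fri 2001:Sat 2002:Sun 2003:Mon 2004:Wed✓ 2005:Thu✓ 2006:Fri 2007:Sat 2008:Mon 2009:Tue✓ 2010:Wed✓ 2011:Thu✓ …(8 more)… 2020:Tue✓ 2021:Wed✓ 2022:Thu✓ 2023:Fri 2024:Sun 2025:Mon 2026:Tue✓ 2027:Wed✓ 2028:Fri 2029:Sat 2030:Sun 2031:Mon 2032:Wed✓ 2033:Thu✓ 2034:Fri
Years with five Thursdays: 1998, 1999, 2004, 2005, 2009, 2010, 2011, 2015, 2016, 2020, 2021, 2022, 2026, 2027, 2032, 2033 → 16.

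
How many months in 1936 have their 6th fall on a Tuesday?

1

Check the 6th of each month of 1936: Jan 6: Mon, Feb 6: Thu, Mar 6: Fri, Apr 6: Mon, May 6: Wed, Jun 6: Sat, Jul 6: Mon, Aug 6: Thu, Sep 6: Sun, Oct 6: Tue, Nov 6: Fri, Dec 6: Sun.
Tuesday occurs in October — 1 month.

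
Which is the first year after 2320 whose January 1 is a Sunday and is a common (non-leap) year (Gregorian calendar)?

Jan 1 advances by 2 weekdays after a leap year and by 1 after a common year.
2320: Jan 1 is Thursday (leap).
2321: Saturday
2322: Sunday
2322 begins on a Sunday and is a common year.

2322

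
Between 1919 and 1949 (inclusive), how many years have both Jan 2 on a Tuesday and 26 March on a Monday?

Check each year's weekday for Jan 2 and 26 March:
  1919: Thu/Wed  1920: Fri/Fri  1921: Sun/Sat  1922: Mon/Sun  1923: Tue/Mon ✓  1924: Wed/Wed  1925: Fri/Thu  1926: Sat/Fri  1927: Sun/Sat  1928: Mon/Mon  1929: Wed/Tue  1930: Thu/Wed  1931: Fri/Thu  1932: Sat/Sat  …(3 more)…  1936: Thu/Thu  1937: Sat/Fri  1938: Sun/Sat  1939: Mon/Sun  1940: Tue/Tue  1941: Thu/Wed  1942: Fri/Thu  1943: Sat/Fri  1944: Sun/Sun  1945: Tue/Mon ✓  1946: Wed/Tue  1947: Thu/Wed  1948: Fri/Fri  1949: Sun/Sat
Both conditions hold in: 1923, 1934, 1945 — 3.

3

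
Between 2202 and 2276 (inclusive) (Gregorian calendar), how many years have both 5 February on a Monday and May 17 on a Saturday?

0

Check each year's weekday for 5 February and May 17:
  2202: Fri/Mon  2203: Sat/Tue  2204: Sun/Thu  2205: Tue/Fri  2206: Wed/Sat  2207: Thu/Sun  2208: Fri/Tue  2209: Sun/Wed  2210: Mon/Thu  2211: Tue/Fri  2212: Wed/Sun  2213: Fri/Mon  2214: Sat/Tue  2215: Sun/Wed  …(47 more)…  2263: Thu/Sun  2264: Fri/Tue  2265: Sun/Wed  2266: Mon/Thu  2267: Tue/Fri  2268: Wed/Sun  2269: Fri/Mon  2270: Sat/Tue  2271: Sun/Wed  2272: Mon/Fri  2273: Wed/Sat  2274: Thu/Sun  2275: Fri/Mon  2276: Sat/Wed
Both conditions hold in: no year — 0.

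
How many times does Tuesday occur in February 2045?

4

February 2045 has 28 days and begins on Wednesday.
The first Tuesday is February 7.
Tuesdays fall on 7, 14, 21, 28 — that's 4.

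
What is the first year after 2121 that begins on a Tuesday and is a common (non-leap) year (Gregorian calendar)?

2126

Jan 1 advances by 2 weekdays after a leap year and by 1 after a common year.
2121: Jan 1 is Wednesday.
2122: Thursday
2123: Friday
2124: Saturday (leap)
2125: Monday
2126: Tuesday
2126 begins on a Tuesday and is a common year.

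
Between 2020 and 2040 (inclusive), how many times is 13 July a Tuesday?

Track 13 July's weekday year by year (advancing +1, or +2 across a Feb 29):
  2020: Mon  2021: Tue (+1) ✓  2022: Wed (+1)  2023: Thu (+1)  2024: Sat (+2)
  2025: Sun (+1)  2026: Mon (+1)  2027: Tue (+1) ✓  2028: Thu (+2)  2029: Fri (+1)
  2030: Sat (+1)  2031: Sun (+1)  2032: Tue (+2) ✓  2033: Wed (+1)  2034: Thu (+1)
  2035: Fri (+1)  2036: Sun (+2)  2037: Mon (+1)  2038: Tue (+1) ✓  2039: Wed (+1)
  2040: Fri (+2)
Tuesday years: 2021, 2027, 2032, 2038 — 4 in total.

4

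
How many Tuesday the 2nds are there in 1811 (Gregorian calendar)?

Check the 2nd of each month of 1811: Jan 2: Wed, Feb 2: Sat, Mar 2: Sat, Apr 2: Tue, May 2: Thu, Jun 2: Sun, Jul 2: Tue, Aug 2: Fri, Sep 2: Mon, Oct 2: Wed, Nov 2: Sat, Dec 2: Mon.
Tuesday occurs in April, July — 2 months.

2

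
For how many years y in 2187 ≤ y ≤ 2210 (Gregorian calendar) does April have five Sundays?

7

April has 30 days; it has five Sundays when Sunday falls among the first (month-length − 28) days — i.e. when April 1 is one of Sunday/Saturday.
April 1 by year: 2187:Sun✓ 2188:Tue 2189:Wed 2190:Thu 2191:Fri 2192:Sun✓ 2193:Mon 2194:Tue 2195:Wed 2196:Fri 2197:Sat✓ 2198:Sun✓ 2199:Mon 2200:Tue 2201:Wed 2202:Thu 2203:Fri 2204:Sun✓ 2205:Mon 2206:Tue 2207:Wed 2208:Fri 2209:Sat✓ 2210:Sun✓
Years with five Sundays: 2187, 2192, 2197, 2198, 2204, 2209, 2210 → 7.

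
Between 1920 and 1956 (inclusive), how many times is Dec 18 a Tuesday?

Track Dec 18's weekday year by year (advancing +1, or +2 across a Feb 29):
  1920: Sat  1921: Sun (+1)  1922: Mon (+1)  1923: Tue (+1) ✓  1924: Thu (+2)
  1925: Fri (+1)  1926: Sat (+1)  1927: Sun (+1)  1928: Tue (+2) ✓  1929: Wed (+1)
  1930: Thu (+1)  1931: Fri (+1)  1932: Sun (+2)  1933: Mon (+1)  … (9 more years) …
  1943: Sat (+1)  1944: Mon (+2)  1945: Tue (+1) ✓  1946: Wed (+1)  1947: Thu (+1)
  1948: Sat (+2)  1949: Sun (+1)  1950: Mon (+1)  1951: Tue (+1) ✓  1952: Thu (+2)
  1953: Fri (+1)  1954: Sat (+1)  1955: Sun (+1)  1956: Tue (+2) ✓
Tuesday years: 1923, 1928, 1934, 1945, 1951, 1956 — 6 in total.

6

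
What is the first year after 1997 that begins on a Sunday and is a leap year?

2012

Jan 1 advances by 2 weekdays after a leap year and by 1 after a common year.
1997: Jan 1 is Wednesday.
1998: Thursday
1999: Friday
2000: Saturday (leap)
2001: Monday
2002: Tuesday
2003: Wednesday
2004: Thursday (leap)
2005: Saturday
2006: Sunday
2007: Monday
2008: Tuesday (leap)
2009: Thursday
2010: Friday
2011: Saturday
2012: Sunday (leap)
2012 begins on a Sunday and is a leap year.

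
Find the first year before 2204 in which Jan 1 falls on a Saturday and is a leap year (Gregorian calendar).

Jan 1 advances by 2 weekdays after a leap year and by 1 after a common year.
2204: Jan 1 is Sunday (leap).
2203: Saturday
2202: Friday
2201: Thursday
2200: Wednesday
2199: Tuesday
2198: Monday
2197: Sunday
2196: Friday (leap)
2195: Thursday
2194: Wednesday
2193: Tuesday
2192: Sunday (leap)
2191: Saturday
2190: Friday
2189: Thursday
2188: Tuesday (leap)
2187: Monday
2186: Sunday
2185: Saturday
2184: Thursday (leap)
2183: Wednesday
2182: Tuesday
2181: Monday
2180: Saturday (leap)
2180 begins on a Saturday and is a leap year.

2180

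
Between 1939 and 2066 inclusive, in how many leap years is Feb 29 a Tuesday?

Leap years in 1939–2066: 32 of them.
Feb 29 weekday advances by 5 (mod 7) from one leap year to the next four years later (or differs when a century non-leap intervenes).
Leap-day weekdays: 1940:Thu 1944:Tue✓ 1948:Sun 1952:Fri 1956:Wed 1960:Mon 1964:Sat 1968:Thu 1972:Tue✓ 1976:Sun 1980:Fri 1984:Wed 1988:Mon …(6 more)… 2016:Mon 2020:Sat 2024:Thu 2028:Tue✓ 2032:Sun 2036:Fri 2040:Wed 2044:Mon 2048:Sat 2052:Thu 2056:Tue✓ 2060:Sun 2064:Fri
Tuesday: 1944, 1972, 2000, 2028, 2056 → 5.

5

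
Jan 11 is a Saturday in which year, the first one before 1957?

From one year to the next, a fixed date's weekday advances by 1, or by 2 when a Feb 29 lies between the two dates.
1957: January 11 is Friday.
1956: Wednesday (−2)
1955: Tuesday (−1)
1954: Monday (−1)
1953: Sunday (−1)
1952: Friday (−2)
1951: Thursday (−1)
1950: Wednesday (−1)
1949: Tuesday (−1)
1948: Sunday (−2)
1947: Saturday (−1)
Jan 11 falls on a Saturday in 1947.

1947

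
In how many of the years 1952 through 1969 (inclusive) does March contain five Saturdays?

8

March has 31 days; it has five Saturdays when Saturday falls among the first (month-length − 28) days — i.e. when March 1 is one of Saturday/Friday/Thursday.
March 1 by year: 1952:Sat✓ 1953:Sun 1954:Mon 1955:Tue 1956:Thu✓ 1957:Fri✓ 1958:Sat✓ 1959:Sun 1960:Tue 1961:Wed 1962:Thu✓ 1963:Fri✓ 1964:Sun 1965:Mon 1966:Tue 1967:Wed 1968:Fri✓ 1969:Sat✓
Years with five Saturdays: 1952, 1956, 1957, 1958, 1962, 1963, 1968, 1969 → 8.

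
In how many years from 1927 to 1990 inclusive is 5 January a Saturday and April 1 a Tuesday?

2

Check each year's weekday for 5 January and April 1:
  1927: Wed/Fri  1928: Thu/Sun  1929: Sat/Mon  1930: Sun/Tue  1931: Mon/Wed  1932: Tue/Fri  1933: Thu/Sat  1934: Fri/Sun  1935: Sat/Mon  1936: Sun/Wed  1937: Tue/Thu  1938: Wed/Fri  1939: Thu/Sat  1940: Fri/Mon  …(36 more)…  1977: Wed/Fri  1978: Thu/Sat  1979: Fri/Sun  1980: Sat/Tue ✓  1981: Mon/Wed  1982: Tue/Thu  1983: Wed/Fri  1984: Thu/Sun  1985: Sat/Mon  1986: Sun/Tue  1987: Mon/Wed  1988: Tue/Fri  1989: Thu/Sat  1990: Fri/Sun
Both conditions hold in: 1952, 1980 — 2.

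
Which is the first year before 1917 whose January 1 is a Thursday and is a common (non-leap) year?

Jan 1 advances by 2 weekdays after a leap year and by 1 after a common year.
1917: Jan 1 is Monday.
1916: Saturday (leap)
1915: Friday
1914: Thursday
1914 begins on a Thursday and is a common year.

1914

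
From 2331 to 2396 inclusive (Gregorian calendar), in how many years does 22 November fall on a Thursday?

Track 22 November's weekday year by year (advancing +1, or +2 across a Feb 29):
  2331: Sun  2332: Tue (+2)  2333: Wed (+1)  2334: Thu (+1) ✓  2335: Fri (+1)
  2336: Sun (+2)  2337: Mon (+1)  2338: Tue (+1)  2339: Wed (+1)  2340: Fri (+2)
  2341: Sat (+1)  2342: Sun (+1)  2343: Mon (+1)  2344: Wed (+2)  … (38 more years) …
  2383: Tue (+1)  2384: Thu (+2) ✓  2385: Fri (+1)  2386: Sat (+1)  2387: Sun (+1)
  2388: Tue (+2)  2389: Wed (+1)  2390: Thu (+1) ✓  2391: Fri (+1)  2392: Sun (+2)
  2393: Mon (+1)  2394: Tue (+1)  2395: Wed (+1)  2396: Fri (+2)
Thursday years: 2334, 2345, 2351, 2356, 2362, 2373, 2379, 2384, 2390 — 9 in total.

9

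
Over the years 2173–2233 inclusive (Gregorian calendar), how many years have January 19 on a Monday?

9

Track January 19's weekday year by year (advancing +1, or +2 across a Feb 29):
  2173: Tue  2174: Wed (+1)  2175: Thu (+1)  2176: Fri (+1)  2177: Sun (+2)
  2178: Mon (+1) ✓  2179: Tue (+1)  2180: Wed (+1)  2181: Fri (+2)  2182: Sat (+1)
  2183: Sun (+1)  2184: Mon (+1) ✓  2185: Wed (+2)  2186: Thu (+1)  … (33 more years) …
  2220: Wed (+1)  2221: Fri (+2)  2222: Sat (+1)  2223: Sun (+1)  2224: Mon (+1) ✓
  2225: Wed (+2)  2226: Thu (+1)  2227: Fri (+1)  2228: Sat (+1)  2229: Mon (+2) ✓
  2230: Tue (+1)  2231: Wed (+1)  2232: Thu (+1)  2233: Sat (+2)
Monday years: 2178, 2184, 2189, 2195, 2201, 2207, 2218, 2224, 2229 — 9 in total.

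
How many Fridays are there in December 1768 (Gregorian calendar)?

December 1768 has 31 days and begins on Thursday.
The first Friday is December 2.
Fridays fall on 2, 9, 16, 23, 30 — that's 5.

5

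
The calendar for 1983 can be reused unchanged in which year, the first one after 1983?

1994

Two years share a calendar iff Jan 1 falls on the same weekday and both are leap or both are common. 1983: Jan 1 is Saturday, common year.
1984: Jan 1 Sunday, leap
1985: Jan 1 Tuesday, common
1986: Jan 1 Wednesday, common
1987: Jan 1 Thursday, common
1988: Jan 1 Friday, leap
1989: Jan 1 Sunday, common
1990: Jan 1 Monday, common
1991: Jan 1 Tuesday, common
1992: Jan 1 Wednesday, leap
1993: Jan 1 Friday, common
1994: Jan 1 Saturday, common
1994 matches on both conditions.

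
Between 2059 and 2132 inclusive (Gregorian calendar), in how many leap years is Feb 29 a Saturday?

2

Leap years in 2059–2132: 18 of them.
Feb 29 weekday advances by 5 (mod 7) from one leap year to the next four years later (or differs when a century non-leap intervenes).
Leap-day weekdays: 2060:Sun 2064:Fri 2068:Wed 2072:Mon 2076:Sat✓ 2080:Thu 2084:Tue 2088:Sun 2092:Fri 2096:Wed 2104:Fri 2108:Wed 2112:Mon 2116:Sat✓ 2120:Thu 2124:Tue 2128:Sun 2132:Fri
Saturday: 2076, 2116 → 2.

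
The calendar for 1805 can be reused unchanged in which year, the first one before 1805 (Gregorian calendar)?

1799

Two years share a calendar iff Jan 1 falls on the same weekday and both are leap or both are common. 1805: Jan 1 is Tuesday, common year.
1804: Jan 1 Sunday, leap
1803: Jan 1 Saturday, common
1802: Jan 1 Friday, common
1801: Jan 1 Thursday, common
1800: Jan 1 Wednesday, common
1799: Jan 1 Tuesday, common
1799 matches on both conditions.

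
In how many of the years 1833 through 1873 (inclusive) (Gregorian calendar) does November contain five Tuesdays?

11

November has 30 days; it has five Tuesdays when Tuesday falls among the first (month-length − 28) days — i.e. when November 1 is one of Tuesday/Monday.
November 1 by year: 1833:Fri 1834:Sat 1835:Sun 1836:Tue✓ 1837:Wed 1838:Thu 1839:Fri 1840:Sun 1841:Mon✓ 1842:Tue✓ 1843:Wed 1844:Fri 1845:Sat 1846:Sun 1847:Mon✓ …(11 more)… 1859:Tue✓ 1860:Thu 1861:Fri 1862:Sat 1863:Sun 1864:Tue✓ 1865:Wed 1866:Thu 1867:Fri 1868:Sun 1869:Mon✓ 1870:Tue✓ 1871:Wed 1872:Fri 1873:Sat
Years with five Tuesdays: 1836, 1841, 1842, 1847, 1852, 1853, 1858, 1859, 1864, 1869, 1870 → 11.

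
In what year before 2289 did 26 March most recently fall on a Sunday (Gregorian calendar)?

From one year to the next, a fixed date's weekday advances by 1, or by 2 when a Feb 29 lies between the two dates.
2289: March 26 is Tuesday.
2288: Monday (−1)
2287: Saturday (−2)
2286: Friday (−1)
2285: Thursday (−1)
2284: Wednesday (−1)
2283: Monday (−2)
2282: Sunday (−1)
26 March falls on a Sunday in 2282.

2282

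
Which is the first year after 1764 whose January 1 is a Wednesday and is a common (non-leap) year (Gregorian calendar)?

1766

Jan 1 advances by 2 weekdays after a leap year and by 1 after a common year.
1764: Jan 1 is Sunday (leap).
1765: Tuesday
1766: Wednesday
1766 begins on a Wednesday and is a common year.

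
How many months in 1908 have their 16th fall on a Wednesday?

2

Check the 16th of each month of 1908: Jan 16: Thu, Feb 16: Sun, Mar 16: Mon, Apr 16: Thu, May 16: Sat, Jun 16: Tue, Jul 16: Thu, Aug 16: Sun, Sep 16: Wed, Oct 16: Fri, Nov 16: Mon, Dec 16: Wed.
Wednesday occurs in September, December — 2 months.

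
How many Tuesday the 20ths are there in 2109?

Check the 20th of each month of 2109: Jan 20: Sun, Feb 20: Wed, Mar 20: Wed, Apr 20: Sat, May 20: Mon, Jun 20: Thu, Jul 20: Sat, Aug 20: Tue, Sep 20: Fri, Oct 20: Sun, Nov 20: Wed, Dec 20: Fri.
Tuesday occurs in August — 1 month.

1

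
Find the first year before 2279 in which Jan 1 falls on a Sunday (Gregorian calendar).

2271

Jan 1 advances by 2 weekdays after a leap year and by 1 after a common year.
2279: Jan 1 is Wednesday.
2278: Tuesday
2277: Monday
2276: Saturday (leap)
2275: Friday
2274: Thursday
2273: Wednesday
2272: Monday (leap)
2271: Sunday
2271 begins on a Sunday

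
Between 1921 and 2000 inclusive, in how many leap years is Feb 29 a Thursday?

Leap years in 1921–2000: 20 of them.
Feb 29 weekday advances by 5 (mod 7) from one leap year to the next four years later (or differs when a century non-leap intervenes).
Leap-day weekdays: 1924:Fri 1928:Wed 1932:Mon 1936:Sat 1940:Thu✓ 1944:Tue 1948:Sun 1952:Fri 1956:Wed 1960:Mon 1964:Sat 1968:Thu✓ 1972:Tue 1976:Sun 1980:Fri 1984:Wed 1988:Mon 1992:Sat 1996:Thu✓ 2000:Tue
Thursday: 1940, 1968, 1996 → 3.

3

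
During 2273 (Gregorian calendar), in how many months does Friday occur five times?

A month of length L has five Fridays iff its first Friday is on day ≤ L−28 (so day 1–3 in a 31-day month, 1–2 in a 30-day month, day 1 in a leap February).
Checking each month of 2273: Jan starts Wed (31d) ✓; Feb starts Sat (28d); Mar starts Sat (31d); Apr starts Tue (30d); May starts Thu (31d) ✓; Jun starts Sun (30d); Jul starts Tue (31d); Aug starts Fri (31d) ✓; Sep starts Mon (30d); Oct starts Wed (31d) ✓; Nov starts Sat (30d); Dec starts Mon (31d).
Five-Friday months: January, May, August, October → 4.

4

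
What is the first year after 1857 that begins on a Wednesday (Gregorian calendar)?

1862

Jan 1 advances by 2 weekdays after a leap year and by 1 after a common year.
1857: Jan 1 is Thursday.
1858: Friday
1859: Saturday
1860: Sunday (leap)
1861: Tuesday
1862: Wednesday
1862 begins on a Wednesday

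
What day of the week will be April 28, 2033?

January 1, 2033 is a Saturday.
April 28 is day 118 of the year, i.e. 117 days after Jan 1.
117 mod 7 = 5, so advance 5 weekdays from Saturday: Thursday.

Thursday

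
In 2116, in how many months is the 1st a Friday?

Check the 1st of each month of 2116: Jan 1: Wed, Feb 1: Sat, Mar 1: Sun, Apr 1: Wed, May 1: Fri, Jun 1: Mon, Jul 1: Wed, Aug 1: Sat, Sep 1: Tue, Oct 1: Thu, Nov 1: Sun, Dec 1: Tue.
Friday occurs in May — 1 month.

1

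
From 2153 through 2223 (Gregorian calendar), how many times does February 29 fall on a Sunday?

Leap years in 2153–2223: 16 of them.
Feb 29 weekday advances by 5 (mod 7) from one leap year to the next four years later (or differs when a century non-leap intervenes).
Leap-day weekdays: 2156:Sun✓ 2160:Fri 2164:Wed 2168:Mon 2172:Sat 2176:Thu 2180:Tue 2184:Sun✓ 2188:Fri 2192:Wed 2196:Mon 2204:Wed 2208:Mon 2212:Sat 2216:Thu 2220:Tue
Sunday: 2156, 2184 → 2.

2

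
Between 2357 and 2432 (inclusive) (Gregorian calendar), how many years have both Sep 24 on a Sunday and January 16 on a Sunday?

3

Check each year's weekday for Sep 24 and January 16:
  2357: Tue/Wed  2358: Wed/Thu  2359: Thu/Fri  2360: Sat/Sat  2361: Sun/Mon  2362: Mon/Tue  2363: Tue/Wed  2364: Thu/Thu  2365: Fri/Sat  2366: Sat/Sun  2367: Sun/Mon  2368: Tue/Tue  2369: Wed/Thu  2370: Thu/Fri  …(48 more)…  2419: Tue/Wed  2420: Thu/Thu  2421: Fri/Sat  2422: Sat/Sun  2423: Sun/Mon  2424: Tue/Tue  2425: Wed/Thu  2426: Thu/Fri  2427: Fri/Sat  2428: Sun/Sun ✓  2429: Mon/Tue  2430: Tue/Wed  2431: Wed/Thu  2432: Fri/Fri
Both conditions hold in: 2372, 2400, 2428 — 3.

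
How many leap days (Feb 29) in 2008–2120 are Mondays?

4

Leap years in 2008–2120: 28 of them.
Feb 29 weekday advances by 5 (mod 7) from one leap year to the next four years later (or differs when a century non-leap intervenes).
Leap-day weekdays: 2008:Fri 2012:Wed 2016:Mon✓ 2020:Sat 2024:Thu 2028:Tue 2032:Sun 2036:Fri 2040:Wed 2044:Mon✓ 2048:Sat 2052:Thu 2056:Tue 2060:Sun 2064:Fri 2068:Wed 2072:Mon✓ 2076:Sat 2080:Thu 2084:Tue 2088:Sun 2092:Fri 2096:Wed 2104:Fri 2108:Wed 2112:Mon✓ 2116:Sat 2120:Thu
Monday: 2016, 2044, 2072, 2112 → 4.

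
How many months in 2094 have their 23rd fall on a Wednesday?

Check the 23rd of each month of 2094: Jan 23: Sat, Feb 23: Tue, Mar 23: Tue, Apr 23: Fri, May 23: Sun, Jun 23: Wed, Jul 23: Fri, Aug 23: Mon, Sep 23: Thu, Oct 23: Sat, Nov 23: Tue, Dec 23: Thu.
Wednesday occurs in June — 1 month.

1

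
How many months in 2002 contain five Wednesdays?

4

A month of length L has five Wednesdays iff its first Wednesday is on day ≤ L−28 (so day 1–3 in a 31-day month, 1–2 in a 30-day month, day 1 in a leap February).
Checking each month of 2002: Jan starts Tue (31d) ✓; Feb starts Fri (28d); Mar starts Fri (31d); Apr starts Mon (30d); May starts Wed (31d) ✓; Jun starts Sat (30d); Jul starts Mon (31d) ✓; Aug starts Thu (31d); Sep starts Sun (30d); Oct starts Tue (31d) ✓; Nov starts Fri (30d); Dec starts Sun (31d).
Five-Wednesday months: January, May, July, October → 4.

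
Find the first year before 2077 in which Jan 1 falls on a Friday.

Jan 1 advances by 2 weekdays after a leap year and by 1 after a common year.
2077: Jan 1 is Friday.
2076: Wednesday (leap)
2075: Tuesday
2074: Monday
2073: Sunday
2072: Friday (leap)
2072 begins on a Friday

2072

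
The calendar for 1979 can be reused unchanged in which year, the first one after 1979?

1990

Two years share a calendar iff Jan 1 falls on the same weekday and both are leap or both are common. 1979: Jan 1 is Monday, common year.
1980: Jan 1 Tuesday, leap
1981: Jan 1 Thursday, common
1982: Jan 1 Friday, common
1983: Jan 1 Saturday, common
1984: Jan 1 Sunday, leap
1985: Jan 1 Tuesday, common
1986: Jan 1 Wednesday, common
1987: Jan 1 Thursday, common
1988: Jan 1 Friday, leap
1989: Jan 1 Sunday, common
1990: Jan 1 Monday, common
1990 matches on both conditions.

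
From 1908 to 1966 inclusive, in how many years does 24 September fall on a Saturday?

9

Track 24 September's weekday year by year (advancing +1, or +2 across a Feb 29):
  1908: Thu  1909: Fri (+1)  1910: Sat (+1) ✓  1911: Sun (+1)  1912: Tue (+2)
  1913: Wed (+1)  1914: Thu (+1)  1915: Fri (+1)  1916: Sun (+2)  1917: Mon (+1)
  1918: Tue (+1)  1919: Wed (+1)  1920: Fri (+2)  1921: Sat (+1) ✓  … (31 more years) …
  1953: Thu (+1)  1954: Fri (+1)  1955: Sat (+1) ✓  1956: Mon (+2)  1957: Tue (+1)
  1958: Wed (+1)  1959: Thu (+1)  1960: Sat (+2) ✓  1961: Sun (+1)  1962: Mon (+1)
  1963: Tue (+1)  1964: Thu (+2)  1965: Fri (+1)  1966: Sat (+1) ✓
Saturday years: 1910, 1921, 1927, 1932, 1938, 1949, 1955, 1960, 1966 — 9 in total.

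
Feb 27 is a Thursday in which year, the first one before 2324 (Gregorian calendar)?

2319

From one year to the next, a fixed date's weekday advances by 1, or by 2 when a Feb 29 lies between the two dates.
2324: February 27 is Wednesday.
2323: Tuesday (−1)
2322: Monday (−1)
2321: Sunday (−1)
2320: Friday (−2)
2319: Thursday (−1)
Feb 27 falls on a Thursday in 2319.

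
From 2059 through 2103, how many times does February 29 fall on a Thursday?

1

Leap years in 2059–2103: 10 of them.
Feb 29 weekday advances by 5 (mod 7) from one leap year to the next four years later (or differs when a century non-leap intervenes).
Leap-day weekdays: 2060:Sun 2064:Fri 2068:Wed 2072:Mon 2076:Sat 2080:Thu✓ 2084:Tue 2088:Sun 2092:Fri 2096:Wed
Thursday: 2080 → 1.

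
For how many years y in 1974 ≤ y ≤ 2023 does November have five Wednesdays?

November has 30 days; it has five Wednesdays when Wednesday falls among the first (month-length − 28) days — i.e. when November 1 is one of Wednesday/Tuesday.
November 1 by year: 1974:Fri 1975:Sat 1976:Mon 1977:Tue✓ 1978:Wed✓ 1979:Thu 1980:Sat 1981:Sun 1982:Mon 1983:Tue✓ 1984:Thu 1985:Fri 1986:Sat 1987:Sun 1988:Tue✓ …(20 more)… 2009:Sun 2010:Mon 2011:Tue✓ 2012:Thu 2013:Fri 2014:Sat 2015:Sun 2016:Tue✓ 2017:Wed✓ 2018:Thu 2019:Fri 2020:Sun 2021:Mon 2022:Tue✓ 2023:Wed✓
Years with five Wednesdays: 1977, 1978, 1983, 1988, 1989, 1994, 1995, 2000, 2005, 2006, 2011, 2016, 2017, 2022, 2023 → 15.

15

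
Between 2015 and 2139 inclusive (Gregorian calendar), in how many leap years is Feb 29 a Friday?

5

Leap years in 2015–2139: 30 of them.
Feb 29 weekday advances by 5 (mod 7) from one leap year to the next four years later (or differs when a century non-leap intervenes).
Leap-day weekdays: 2016:Mon 2020:Sat 2024:Thu 2028:Tue 2032:Sun 2036:Fri✓ 2040:Wed 2044:Mon 2048:Sat 2052:Thu 2056:Tue 2060:Sun 2064:Fri✓ …(4 more)… 2084:Tue 2088:Sun 2092:Fri✓ 2096:Wed 2104:Fri✓ 2108:Wed 2112:Mon 2116:Sat 2120:Thu 2124:Tue 2128:Sun 2132:Fri✓ 2136:Wed
Friday: 2036, 2064, 2092, 2104, 2132 → 5.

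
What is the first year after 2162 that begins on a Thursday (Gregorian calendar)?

Jan 1 advances by 2 weekdays after a leap year and by 1 after a common year.
2162: Jan 1 is Friday.
2163: Saturday
2164: Sunday (leap)
2165: Tuesday
2166: Wednesday
2167: Thursday
2167 begins on a Thursday

2167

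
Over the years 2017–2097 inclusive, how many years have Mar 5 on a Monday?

Track Mar 5's weekday year by year (advancing +1, or +2 across a Feb 29):
  2017: Sun  2018: Mon (+1) ✓  2019: Tue (+1)  2020: Thu (+2)  2021: Fri (+1)
  2022: Sat (+1)  2023: Sun (+1)  2024: Tue (+2)  2025: Wed (+1)  2026: Thu (+1)
  2027: Fri (+1)  2028: Sun (+2)  2029: Mon (+1) ✓  2030: Tue (+1)  … (53 more years) …
  2084: Sun (+2)  2085: Mon (+1) ✓  2086: Tue (+1)  2087: Wed (+1)  2088: Fri (+2)
  2089: Sat (+1)  2090: Sun (+1)  2091: Mon (+1) ✓  2092: Wed (+2)  2093: Thu (+1)
  2094: Fri (+1)  2095: Sat (+1)  2096: Mon (+2) ✓  2097: Tue (+1)
Monday years: 2018, 2029, 2035, 2040, 2046, 2057, 2063, 2068, 2074, 2085, 2091, 2096 — 12 in total.

12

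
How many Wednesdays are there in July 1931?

5

July 1931 has 31 days and begins on Wednesday.
The first Wednesday is July 1.
Wednesdays fall on 1, 8, 15, 22, 29 — that's 5.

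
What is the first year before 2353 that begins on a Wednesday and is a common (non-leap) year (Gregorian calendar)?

Jan 1 advances by 2 weekdays after a leap year and by 1 after a common year.
2353: Jan 1 is Thursday.
2352: Tuesday (leap)
2351: Monday
2350: Sunday
2349: Saturday
2348: Thursday (leap)
2347: Wednesday
2347 begins on a Wednesday and is a common year.

2347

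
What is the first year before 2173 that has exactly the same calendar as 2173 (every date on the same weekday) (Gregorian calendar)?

Two years share a calendar iff Jan 1 falls on the same weekday and both are leap or both are common. 2173: Jan 1 is Friday, common year.
2172: Jan 1 Wednesday, leap
2171: Jan 1 Tuesday, common
2170: Jan 1 Monday, common
2169: Jan 1 Sunday, common
2168: Jan 1 Friday, leap
2167: Jan 1 Thursday, common
2166: Jan 1 Wednesday, common
2165: Jan 1 Tuesday, common
2164: Jan 1 Sunday, leap
2163: Jan 1 Saturday, common
2162: Jan 1 Friday, common
2162 matches on both conditions.

2162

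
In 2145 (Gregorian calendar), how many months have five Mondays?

4

A month of length L has five Mondays iff its first Monday is on day ≤ L−28 (so day 1–3 in a 31-day month, 1–2 in a 30-day month, day 1 in a leap February).
Checking each month of 2145: Jan starts Fri (31d); Feb starts Mon (28d); Mar starts Mon (31d) ✓; Apr starts Thu (30d); May starts Sat (31d) ✓; Jun starts Tue (30d); Jul starts Thu (31d); Aug starts Sun (31d) ✓; Sep starts Wed (30d); Oct starts Fri (31d); Nov starts Mon (30d) ✓; Dec starts Wed (31d).
Five-Monday months: March, May, August, November → 4.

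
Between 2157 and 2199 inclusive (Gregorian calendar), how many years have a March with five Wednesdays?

March has 31 days; it has five Wednesdays when Wednesday falls among the first (month-length − 28) days — i.e. when March 1 is one of Wednesday/Tuesday/Monday.
March 1 by year: 2157:Tue✓ 2158:Wed✓ 2159:Thu 2160:Sat 2161:Sun 2162:Mon✓ 2163:Tue✓ 2164:Thu 2165:Fri 2166:Sat 2167:Sun 2168:Tue✓ 2169:Wed✓ 2170:Thu 2171:Fri …(13 more)… 2185:Tue✓ 2186:Wed✓ 2187:Thu 2188:Sat 2189:Sun 2190:Mon✓ 2191:Tue✓ 2192:Thu 2193:Fri 2194:Sat 2195:Sun 2196:Tue✓ 2197:Wed✓ 2198:Thu 2199:Fri
Years with five Wednesdays: 2157, 2158, 2162, 2163, 2168, 2169, 2173, 2174, 2175, 2179, 2180, 2184, 2185, 2186, 2190, 2191, 2196, 2197 → 18.

18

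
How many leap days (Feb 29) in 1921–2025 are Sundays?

Leap years in 1921–2025: 26 of them.
Feb 29 weekday advances by 5 (mod 7) from one leap year to the next four years later (or differs when a century non-leap intervenes).
Leap-day weekdays: 1924:Fri 1928:Wed 1932:Mon 1936:Sat 1940:Thu 1944:Tue 1948:Sun✓ 1952:Fri 1956:Wed 1960:Mon 1964:Sat 1968:Thu 1972:Tue 1976:Sun✓ 1980:Fri 1984:Wed 1988:Mon 1992:Sat 1996:Thu 2000:Tue 2004:Sun✓ 2008:Fri 2012:Wed 2016:Mon 2020:Sat 2024:Thu
Sunday: 1948, 1976, 2004 → 3.

3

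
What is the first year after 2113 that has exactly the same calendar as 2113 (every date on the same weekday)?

Two years share a calendar iff Jan 1 falls on the same weekday and both are leap or both are common. 2113: Jan 1 is Sunday, common year.
2114: Jan 1 Monday, common
2115: Jan 1 Tuesday, common
2116: Jan 1 Wednesday, leap
2117: Jan 1 Friday, common
2118: Jan 1 Saturday, common
2119: Jan 1 Sunday, common
2119 matches on both conditions.

2119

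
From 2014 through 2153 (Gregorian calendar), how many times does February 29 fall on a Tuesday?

5

Leap years in 2014–2153: 34 of them.
Feb 29 weekday advances by 5 (mod 7) from one leap year to the next four years later (or differs when a century non-leap intervenes).
Leap-day weekdays: 2016:Mon 2020:Sat 2024:Thu 2028:Tue✓ 2032:Sun 2036:Fri 2040:Wed 2044:Mon 2048:Sat 2052:Thu 2056:Tue✓ 2060:Sun 2064:Fri …(8 more)… 2104:Fri 2108:Wed 2112:Mon 2116:Sat 2120:Thu 2124:Tue✓ 2128:Sun 2132:Fri 2136:Wed 2140:Mon 2144:Sat 2148:Thu 2152:Tue✓
Tuesday: 2028, 2056, 2084, 2124, 2152 → 5.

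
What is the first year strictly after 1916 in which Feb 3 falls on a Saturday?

1917

From one year to the next, a fixed date's weekday advances by 1, or by 2 when a Feb 29 lies between the two dates.
1916: February 3 is Thursday.
1917: Saturday (+2)
Feb 3 falls on a Saturday in 1917.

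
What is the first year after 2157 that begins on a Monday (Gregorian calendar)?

2159

Jan 1 advances by 2 weekdays after a leap year and by 1 after a common year.
2157: Jan 1 is Saturday.
2158: Sunday
2159: Monday
2159 begins on a Monday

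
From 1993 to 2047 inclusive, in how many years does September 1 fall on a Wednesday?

Track September 1's weekday year by year (advancing +1, or +2 across a Feb 29):
  1993: Wed ✓  1994: Thu (+1)  1995: Fri (+1)  1996: Sun (+2)  1997: Mon (+1)
  1998: Tue (+1)  1999: Wed (+1) ✓  2000: Fri (+2)  2001: Sat (+1)  2002: Sun (+1)
  2003: Mon (+1)  2004: Wed (+2) ✓  2005: Thu (+1)  2006: Fri (+1)  … (27 more years) …
  2034: Fri (+1)  2035: Sat (+1)  2036: Mon (+2)  2037: Tue (+1)  2038: Wed (+1) ✓
  2039: Thu (+1)  2040: Sat (+2)  2041: Sun (+1)  2042: Mon (+1)  2043: Tue (+1)
  2044: Thu (+2)  2045: Fri (+1)  2046: Sat (+1)  2047: Sun (+1)
Wednesday years: 1993, 1999, 2004, 2010, 2021, 2027, 2032, 2038 — 8 in total.

8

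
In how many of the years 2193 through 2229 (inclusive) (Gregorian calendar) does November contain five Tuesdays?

November has 30 days; it has five Tuesdays when Tuesday falls among the first (month-length − 28) days — i.e. when November 1 is one of Tuesday/Monday.
November 1 by year: 2193:Fri 2194:Sat 2195:Sun 2196:Tue✓ 2197:Wed 2198:Thu 2199:Fri 2200:Sat 2201:Sun 2202:Mon✓ 2203:Tue✓ 2204:Thu 2205:Fri 2206:Sat 2207:Sun …(7 more)… 2215:Wed 2216:Fri 2217:Sat 2218:Sun 2219:Mon✓ 2220:Wed 2221:Thu 2222:Fri 2223:Sat 2224:Mon✓ 2225:Tue✓ 2226:Wed 2227:Thu 2228:Sat 2229:Sun
Years with five Tuesdays: 2196, 2202, 2203, 2208, 2213, 2214, 2219, 2224, 2225 → 9.

9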